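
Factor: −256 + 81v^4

Write as (9v^2)² − (16)², then factor 9v^2 − 16 once more.

(3v + 4)(3v − 4)(9v^2 + 16)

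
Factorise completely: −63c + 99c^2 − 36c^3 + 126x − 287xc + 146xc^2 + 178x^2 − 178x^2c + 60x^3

Group: 5x(12x^2 − 14xc + 14x + 4c^2 − 7c) + (−9c + 9)(12x^2 − 14xc + 14x + 4c^2 − 7c); both groups contain (12x^2 − 14xc + 14x + 4c^2 − 7c), so (5x − 9c + 9) is a factor with cofactor 12x^2 − 14xc + 14x + 4c^2 − 7c.
The cofactor groups again: 12x^2 − 14xc + 14x + 4c^2 − 7c = 6x(2x − c) + (−4c + 7)(2x − c); both groups contain (2x − c), giving (6x − 4c + 7)(2x − c).

(6x − 4c + 7)(5x − 9c + 9)(2x − c)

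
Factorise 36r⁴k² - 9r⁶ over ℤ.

-9r⁴(r - 2k)(r + 2k)

Every term has a factor of 9r⁴; factoring it out leaves -r² + 4k².
Recognize a difference of squares with the parts 2k and r.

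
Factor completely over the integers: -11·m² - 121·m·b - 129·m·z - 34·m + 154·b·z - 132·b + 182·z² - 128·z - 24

Group: -m·(11·m - 14·z + 12) + (-11·b - 13·z - 2)·(11·m - 14·z + 12); both groups contain (11·m - 14·z + 12).

-(m + 11·b + 13·z + 2)·(11·m - 14·z + 12)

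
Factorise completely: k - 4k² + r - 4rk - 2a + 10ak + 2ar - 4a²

-(2a - 4k + 1)(2a - r - k)

Group: -2a(2a - r - k) + (4k - 1)(2a - r - k); both groups contain (2a - r - k).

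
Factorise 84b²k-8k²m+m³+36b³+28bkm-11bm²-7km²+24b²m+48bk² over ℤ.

(6b+8k-m)(6b-m)(b+k+m)

Group: b(36b²+48bk-12bm-8km+m²) + (k+m)(36b²+48bk-12bm-8km+m²); both groups contain (36b²+48bk-12bm-8km+m²), so (b+k+m) is a factor with cofactor 36b²+48bk-12bm-8km+m².
The cofactor groups again: 36b²+48bk-12bm-8km+m² = 6b(6b-m) + (8k-m)(6b-m); both groups contain (6b-m), giving (6b+8k-m)(6b-m).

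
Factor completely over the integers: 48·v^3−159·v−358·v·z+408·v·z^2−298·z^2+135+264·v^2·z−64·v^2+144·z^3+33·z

Group: 3·v·(16·v^2+40·v·z−48·v+16·z^2−42·z+27) + (9·z+5)·(16·v^2+40·v·z−48·v+16·z^2−42·z+27); both groups contain (16·v^2+40·v·z−48·v+16·z^2−42·z+27), so (3·v+9·z+5) is a factor with cofactor 16·v^2+40·v·z−48·v+16·z^2−42·z+27.
The cofactor groups again: 16·v^2+40·v·z−48·v+16·z^2−42·z+27 = 4·v·(4·v+2·z−3) + (8·z−9)·(4·v+2·z−3); both groups contain (4·v+2·z−3), giving (4·v+8·z−9)·(4·v+2·z−3).

(3·v+9·z+5)·(4·v+2·z−3)·(4·v+8·z−9)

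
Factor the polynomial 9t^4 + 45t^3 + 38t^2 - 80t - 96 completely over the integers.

Among the possible rational roots, t = -2 is a root, giving the factor (t + 2) and quotient 9t^3 + 27t^2 - 16t - 48.
Next, t = 4/3 is a root, giving the factor (3t - 4) and quotient 3t^2 + 13t + 12.
The remaining quadratic factors as (t + 3)(3t + 4).

(3t + 4)(3t - 4)(t + 2)(t + 3)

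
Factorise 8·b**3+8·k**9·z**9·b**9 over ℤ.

8·b**3·(k**3·z**3·b**2+1)·(k**6·z**6·b**4−k**3·z**3·b**2+1)

Every term has a factor of 8·b**3; factoring it out leaves k**9·z**9·b**6+1.
Recognize a sum of cubes with the parts 1 and k**3·z**3·b**2.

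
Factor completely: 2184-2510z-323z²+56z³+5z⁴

(5z-4)(z+13)(z+6)(z-7)

By the rational root theorem, z = 7 is a root, so (z-7) is a factor; dividing leaves 5z³+91z²+314z-312.
Next, z = -13 is a root, so (z+13) is a factor; dividing leaves 5z²+26z-24.
The remaining quadratic factors as (z+6)(5z-4).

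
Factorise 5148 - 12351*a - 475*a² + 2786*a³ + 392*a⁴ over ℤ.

(2*a + 13)*(4*a + 11)*(7*a - 12)*(7*a - 3)

Trying the rational-root candidates, a = 3/7 is a root, so (7*a - 3) divides it; the quotient is 56*a³ + 422*a² + 113*a - 1716.
Continuing, a = 12/7 is a root, giving the factor (7*a - 12) and quotient 8*a² + 74*a + 143.
The remaining quadratic factors as (4*a + 11)(2*a + 13).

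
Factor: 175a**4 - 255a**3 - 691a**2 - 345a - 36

(5a + 3)(5a + 4)(7a + 1)(a - 3)

Trying the rational-root candidates, a = -3/5 is a root, so (5a + 3) divides it; the quotient is 35a**3 - 72a**2 - 95a - 12.
Then a = -1/7 is a root, so (7a + 1) divides it; the quotient is 5a**2 - 11a - 12.
The remaining quadratic factors as (a - 3)(5a + 4).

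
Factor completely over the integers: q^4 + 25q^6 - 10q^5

Pull out the common factor q^4, leaving 25q^2 - 10q + 1.
Recognize a perfect-square trinomial with the parts 1 and 5q.

q^4(5q - 1)^2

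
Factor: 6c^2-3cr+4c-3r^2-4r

(6c+3r+4)(c-r)

Group: c(6c+3r+4) - r(6c+3r+4); both groups contain (6c+3r+4).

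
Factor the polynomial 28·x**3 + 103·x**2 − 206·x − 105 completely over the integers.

(4·x − 7)·(7·x + 3)·(x + 5)

By the rational root theorem, x = 7/4 is a root, so (4·x − 7) divides it; the quotient is 7·x**2 + 38·x + 15.
The remaining quadratic factors as (x + 5)(7·x + 3).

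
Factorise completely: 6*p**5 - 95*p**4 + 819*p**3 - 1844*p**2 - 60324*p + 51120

(6*p - 5)*(p + 6)*(p - 12)*(p**2 - 9*p + 142)

Testing divisors of the constant over divisors of the leading coefficient, p = -6 is a root, so (p + 6) is a factor; dividing leaves 6*p**4 - 131*p**3 + 1605*p**2 - 11474*p + 8520.
Then p = 12 is a root, so (p - 12) divides it; the quotient is 6*p**3 - 59*p**2 + 897*p - 710.
Next, p = 5/6 is a root, so (6*p - 5) is a factor; dividing leaves p**2 - 9*p + 142.
The quadratic p**2 - 9*p + 142 has discriminant -487 < 0 and is irreducible over ℤ.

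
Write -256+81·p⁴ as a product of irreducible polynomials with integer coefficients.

(3·p+4)·(3·p-4)·(9·p²+16)

Write as (9·p²)² − (16)², then factor 9·p²-16 once more.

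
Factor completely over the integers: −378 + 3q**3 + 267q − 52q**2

(3q − 7)(q − 6)(q − 9)

Trying the rational-root candidates, q = 9 is a root, so (q − 9) is a factor; dividing leaves 3q**2 − 25q + 42.
The remaining quadratic factors as (q − 6)(3q − 7).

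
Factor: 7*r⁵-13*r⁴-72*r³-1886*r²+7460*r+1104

(7*r+1)*(r-4)*(r-6)*(r²+8*r+46)

Among the possible rational roots, r = -1/7 is a root, so (7*r+1) is a factor; dividing leaves r⁴-2*r³-10*r²-268*r+1104.
Continuing, r = 6 is a root, so (r-6) divides it; the quotient is r³+4*r²+14*r-184.
Then r = 4 is a root, so (r-4) is a factor; dividing leaves r²+8*r+46.
The quadratic r²+8*r+46 has discriminant -120 < 0 and is irreducible over ℤ.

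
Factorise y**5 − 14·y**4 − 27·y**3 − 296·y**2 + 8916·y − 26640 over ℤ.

Testing divisors of the constant over divisors of the leading coefficient, y = 6 is a root, so (y − 6) divides it; the quotient is y**4 − 8·y**3 − 75·y**2 − 746·y + 4440.
Then y = 4 is a root, so (y − 4) is a factor; dividing leaves y**3 − 4·y**2 − 91·y − 1110.
Next, y = 15 is a root, giving the factor (y − 15) and quotient y**2 + 11·y + 74.
The quadratic y**2 + 11·y + 74 has discriminant −175 < 0 and is irreducible over ℤ.

(y − 15)·(y − 4)·(y − 6)·(y**2 + 11·y + 74)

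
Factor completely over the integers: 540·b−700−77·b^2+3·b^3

(3·b−5)·(b−10)·(b−14)

Testing divisors of the constant over divisors of the leading coefficient, b = 10 is a root, so (b−10) is a factor; dividing leaves 3·b^2−47·b+70.
The remaining quadratic factors as (b−14)(3·b−5).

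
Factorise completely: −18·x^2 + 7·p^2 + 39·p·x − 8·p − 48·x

(7·p − 3·x − 8)·(p + 6·x)

Group: p·(7·p − 3·x − 8) + 6·x·(7·p − 3·x − 8); both groups contain (7·p − 3·x − 8).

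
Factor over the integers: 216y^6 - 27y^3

Every term has a factor of 27y^3; factoring it out leaves 8y^3 - 1.
Recognize a difference of cubes with the parts 2y and 1.

27y^3(2y - 1)(4y^2 + 2y + 1)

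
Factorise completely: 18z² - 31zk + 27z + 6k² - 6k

(9z - 2k)(2z - 3k + 3)

Group: 2z(9z - 2k) + (-3k + 3)(9z - 2k); both groups contain (9z - 2k).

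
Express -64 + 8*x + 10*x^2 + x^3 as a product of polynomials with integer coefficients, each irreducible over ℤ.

Trying the rational-root candidates, x = -4 is a root, giving the factor (x + 4) and quotient x^2 + 6*x - 16.
The remaining quadratic factors as (x + 8)(x - 2).

(x + 4)*(x + 8)*(x - 2)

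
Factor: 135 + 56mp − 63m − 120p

(7m − 15)(8p − 9)

Group as (56mp − 63m) + (−120p + 135) = 7m(8p − 9) − 15(8p − 9).
Both groups share the factor (8p − 9).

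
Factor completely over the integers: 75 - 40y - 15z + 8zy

Group as (8zy - 15z) + (-40y + 75) = z(8y - 15) - 5(8y - 15).
Both groups share the factor (8y - 15).

(8y - 15)(z - 5)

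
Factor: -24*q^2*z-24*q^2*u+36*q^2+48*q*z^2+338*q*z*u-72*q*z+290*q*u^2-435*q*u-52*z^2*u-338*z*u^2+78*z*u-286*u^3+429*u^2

Group: 2*z*(-12*q^2+24*q*z+145*q*u-26*z*u-143*u^2) + (2*u-3)*(-12*q^2+24*q*z+145*q*u-26*z*u-143*u^2); both groups contain (-12*q^2+24*q*z+145*q*u-26*z*u-143*u^2), so (2*z+2*u-3) is a factor with cofactor -12*q^2+24*q*z+145*q*u-26*z*u-143*u^2.
The cofactor groups again: -12*q^2+24*q*z+145*q*u-26*z*u-143*u^2 = -q*(12*q-13*u) + (2*z+11*u)*(12*q-13*u); both groups contain (12*q-13*u), giving -(q-2*z-11*u)*(12*q-13*u).

-(12*q-13*u)*(2*z+2*u-3)*(q-2*z-11*u)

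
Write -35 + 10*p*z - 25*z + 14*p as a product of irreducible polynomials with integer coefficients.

(2*p - 5)*(5*z + 7)

Group as (10*p*z + 14*p) + (-25*z - 35) = 2*p*(5*z + 7) - 5*(5*z + 7).
Both groups share the factor (5*z + 7).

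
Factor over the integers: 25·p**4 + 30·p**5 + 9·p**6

p**4·(3·p + 5)**2

Pull out the common factor p**4, leaving 9·p**2 + 30·p + 25.
Recognize a perfect-square trinomial with the parts 5 and 3·p.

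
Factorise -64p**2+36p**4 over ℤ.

4p**2(3p+4)(3p-4)

Every term has a factor of 4p**2. Then 9p**2-16 = (3p)² − (4)².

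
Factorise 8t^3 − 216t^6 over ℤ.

Factor out 8t^3 first: what remains is −27t^3 + 1.
Recognize a difference of cubes with the parts 1 and 3t.

−8t^3(3t − 1)(9t^2 + 3t + 1)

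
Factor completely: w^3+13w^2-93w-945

Testing divisors of the constant over divisors of the leading coefficient, w = -15 is a root, so (w+15) is a factor; dividing leaves w^2-2w-63.
The remaining quadratic factors as (w-9)(w+7).

(w+15)(w+7)(w-9)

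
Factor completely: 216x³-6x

6x(6x+1)(6x-1)

Every term has a factor of 6x. Then 36x²-1 = (6x)² − (1)².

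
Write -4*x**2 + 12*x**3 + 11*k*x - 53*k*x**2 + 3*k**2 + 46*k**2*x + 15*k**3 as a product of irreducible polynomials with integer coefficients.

(3*k - x)*(5*k - 3*x + 1)*(k + 4*x)

Group: k*(15*k**2 - 14*k*x + 3*k + 3*x**2 - x) + 4*x*(15*k**2 - 14*k*x + 3*k + 3*x**2 - x); both groups contain (15*k**2 - 14*k*x + 3*k + 3*x**2 - x), so (k + 4*x) is a factor with cofactor 15*k**2 - 14*k*x + 3*k + 3*x**2 - x.
The cofactor groups again: 15*k**2 - 14*k*x + 3*k + 3*x**2 - x = 5*k*(3*k - x) + (-3*x + 1)*(3*k - x); both groups contain (3*k - x), giving (5*k - 3*x + 1)*(3*k - x).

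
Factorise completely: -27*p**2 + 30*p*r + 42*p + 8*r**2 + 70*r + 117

Group: -9*p*(3*p - 4*r - 9) + (-2*r - 13)*(3*p - 4*r - 9); both groups contain (3*p - 4*r - 9).

-(3*p - 4*r - 9)*(9*p + 2*r + 13)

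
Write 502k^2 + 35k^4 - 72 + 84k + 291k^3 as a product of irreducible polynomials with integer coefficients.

Trying the rational-root candidates, k = -6 is a root, so (k + 6) is a factor; dividing leaves 35k^3 + 81k^2 + 16k - 12.
Next, k = -2 is a root, so (k + 2) divides it; the quotient is 35k^2 + 11k - 6.
The remaining quadratic factors as (5k + 3)(7k - 2).

(5k + 3)(7k - 2)(k + 2)(k + 6)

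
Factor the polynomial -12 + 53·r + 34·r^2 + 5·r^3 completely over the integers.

(5·r - 1)·(r + 3)·(r + 4)

By the rational root theorem, r = -3 is a root, so (r + 3) is a factor; dividing leaves 5·r^2 + 19·r - 4.
The remaining quadratic factors as (5·r - 1)(r + 4).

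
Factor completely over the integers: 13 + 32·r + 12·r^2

(2·r + 1)·(6·r + 13)

Need a pair with product 12·13 = 156 and sum 32: that's 26 and 6.
Split the middle term: 12·r^2 + 26·r + 6·r + 13 = 2·r·(6·r + 13) + (6·r + 13).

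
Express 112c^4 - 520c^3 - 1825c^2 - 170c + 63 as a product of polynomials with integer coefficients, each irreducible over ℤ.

Trying the rational-root candidates, c = 1/7 is a root, giving the factor (7c - 1) and quotient 16c^3 - 72c^2 - 271c - 63.
Next, c = -1/4 is a root, so (4c + 1) is a factor; dividing leaves 4c^2 - 19c - 63.
The remaining quadratic factors as (c - 7)(4c + 9).

(4c + 1)(4c + 9)(7c - 1)(c - 7)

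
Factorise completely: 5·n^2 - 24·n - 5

Need a pair with product 5·(-5) = -25 and sum -24: that's -25 and 1.
Split the middle term: 5·n^2 - 25·n + n - 5 = 5·n·(n - 5) + (n - 5).

(5·n + 1)·(n - 5)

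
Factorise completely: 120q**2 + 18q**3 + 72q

Pull out the common factor 6q, then factor the remaining trinomial.

6q(3q + 2)(q + 6)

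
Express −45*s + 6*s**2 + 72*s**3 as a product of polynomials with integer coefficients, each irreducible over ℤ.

3*s*(4*s − 3)*(6*s + 5)

Pull out the common factor 3*s, then factor the remaining trinomial.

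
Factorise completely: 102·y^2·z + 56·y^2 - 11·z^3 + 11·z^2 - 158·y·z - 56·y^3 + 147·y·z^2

-(14·y - z)·(4·y - 11·z)·(y + z - 1)

Group: 4·y·(-14·y^2 - 13·y·z + 14·y + z^2 - z) - 11·z·(-14·y^2 - 13·y·z + 14·y + z^2 - z); both groups contain (-14·y^2 - 13·y·z + 14·y + z^2 - z), so (4·y - 11·z) is a factor with cofactor -14·y^2 - 13·y·z + 14·y + z^2 - z.
The cofactor groups again: -14·y^2 - 13·y·z + 14·y + z^2 - z = -14·y·(y + z - 1) + z·(y + z - 1); both groups contain (y + z - 1), giving -(14·y - z)·(y + z - 1).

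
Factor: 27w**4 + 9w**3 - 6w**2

Pull out the common factor 3w**2, then factor the remaining trinomial.

3w**2(3w + 2)(3w - 1)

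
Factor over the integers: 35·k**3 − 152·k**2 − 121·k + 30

(5·k − 1)·(7·k + 6)·(k − 5)

Among the possible rational roots, k = 1/5 is a root, so (5·k − 1) divides it; the quotient is 7·k**2 − 29·k − 30.
The remaining quadratic factors as (k − 5)(7·k + 6).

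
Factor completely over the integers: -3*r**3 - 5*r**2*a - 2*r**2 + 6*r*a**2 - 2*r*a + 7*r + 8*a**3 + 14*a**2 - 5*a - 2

Group: 3*r*(-r**2 - 3*r*a - r - 2*a**2 - 3*a + 2) + (-4*a - 1)*(-r**2 - 3*r*a - r - 2*a**2 - 3*a + 2); both groups contain (-r**2 - 3*r*a - r - 2*a**2 - 3*a + 2), so (3*r - 4*a - 1) is a factor with cofactor -r**2 - 3*r*a - r - 2*a**2 - 3*a + 2.
The cofactor groups again: -r**2 - 3*r*a - r - 2*a**2 - 3*a + 2 = -r*(r + 2*a - 1) + (-a - 2)*(r + 2*a - 1); both groups contain (r + 2*a - 1), giving -(r + a + 2)*(r + 2*a - 1).

-(3*r - 4*a - 1)*(r + 2*a - 1)*(r + a + 2)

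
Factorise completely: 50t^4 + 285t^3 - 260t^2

5t^2(2t + 13)(5t - 4)

Pull out the common factor 5t^2, then factor the remaining trinomial.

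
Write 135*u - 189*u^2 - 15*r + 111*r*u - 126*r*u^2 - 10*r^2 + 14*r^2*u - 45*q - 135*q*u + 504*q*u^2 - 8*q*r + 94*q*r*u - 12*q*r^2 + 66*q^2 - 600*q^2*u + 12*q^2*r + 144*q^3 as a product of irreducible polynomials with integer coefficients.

(3*q + r - 9*u)*(6*q - 7*u + 5)*(8*q - 2*r - 3)

Group: 6*q*(24*q^2 + 2*q*r - 72*q*u - 9*q - 2*r^2 + 18*r*u - 3*r + 27*u) + (-7*u + 5)*(24*q^2 + 2*q*r - 72*q*u - 9*q - 2*r^2 + 18*r*u - 3*r + 27*u); both groups contain (24*q^2 + 2*q*r - 72*q*u - 9*q - 2*r^2 + 18*r*u - 3*r + 27*u), so (6*q - 7*u + 5) is a factor with cofactor 24*q^2 + 2*q*r - 72*q*u - 9*q - 2*r^2 + 18*r*u - 3*r + 27*u.
The cofactor groups again: 24*q^2 + 2*q*r - 72*q*u - 9*q - 2*r^2 + 18*r*u - 3*r + 27*u = 8*q*(3*q + r - 9*u) + (-2*r - 3)*(3*q + r - 9*u); both groups contain (3*q + r - 9*u), giving (8*q - 2*r - 3)*(3*q + r - 9*u).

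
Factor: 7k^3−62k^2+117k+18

Among the possible rational roots, k = −1/7 is a root, so (7k+1) divides it; the quotient is k^2−9k+18.
The remaining quadratic factors as (k−6)(k−3).

(7k+1)(k−3)(k−6)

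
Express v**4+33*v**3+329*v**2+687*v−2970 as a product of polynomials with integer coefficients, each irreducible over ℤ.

Testing divisors of the constant over divisors of the leading coefficient, v = −11 is a root, so (v+11) is a factor; dividing leaves v**3+22*v**2+87*v−270.
Next, v = −9 is a root, so (v+9) is a factor; dividing leaves v**2+13*v−30.
The remaining quadratic factors as (v−2)(v+15).

(v+11)*(v+15)*(v+9)*(v−2)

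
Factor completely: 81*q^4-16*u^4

Write as (9*q^2)² − (4*u^2)², then factor 9*q^2-4*u^2 once more.

(3*q+2*u)*(3*q-2*u)*(9*q^2+4*u^2)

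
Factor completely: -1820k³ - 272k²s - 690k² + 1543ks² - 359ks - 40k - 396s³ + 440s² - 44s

Group: 14k(-130k² - 103ks - 40k + 44s² - 44s) + (-9s + 1)(-130k² - 103ks - 40k + 44s² - 44s); both groups contain (-130k² - 103ks - 40k + 44s² - 44s), so (14k - 9s + 1) is a factor with cofactor -130k² - 103ks - 40k + 44s² - 44s.
The cofactor groups again: -130k² - 103ks - 40k + 44s² - 44s = -13k(10k + 11s) + (4s - 4)(10k + 11s); both groups contain (10k + 11s), giving -(13k - 4s + 4)(10k + 11s).

-(10k + 11s)(13k - 4s + 4)(14k - 9s + 1)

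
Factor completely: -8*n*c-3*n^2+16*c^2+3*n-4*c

-(3*n-4*c)*(n+4*c-1)

Group: -n*(3*n-4*c) + (-4*c+1)*(3*n-4*c); both groups contain (3*n-4*c).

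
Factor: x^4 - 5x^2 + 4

(x + 1)(x + 2)(x - 1)(x - 2)

Substitute u = x^2 to get a quadratic in u, then factor.
x^2 - 4 is a difference of squares.
x^2 - 1 is a difference of squares.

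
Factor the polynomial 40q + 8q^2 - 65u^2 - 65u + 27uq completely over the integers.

-(13u - 8q)(5u + q + 5)

Group: -13u(5u + q + 5) + 8q(5u + q + 5); both groups contain (5u + q + 5).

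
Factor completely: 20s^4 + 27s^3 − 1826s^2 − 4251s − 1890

By the rational root theorem, s = −3/5 is a root, so (5s + 3) is a factor; dividing leaves 4s^3 + 3s^2 − 367s − 630.
Then s = −7/4 is a root, so (4s + 7) divides it; the quotient is s^2 − s − 90.
The remaining quadratic factors as (s − 10)(s + 9).

(4s + 7)(5s + 3)(s + 9)(s − 10)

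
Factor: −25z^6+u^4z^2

z^2(u^2+5z^2)(u^2−5z^2)

Pull out the common factor z^2, leaving u^4−25z^4.
Recognize a difference of squares with the parts u^2 and 5z^2.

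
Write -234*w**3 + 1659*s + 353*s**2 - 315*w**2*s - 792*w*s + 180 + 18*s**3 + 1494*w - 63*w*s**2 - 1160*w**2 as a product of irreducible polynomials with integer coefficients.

Group: 2*w*(-117*w**2 - 99*w*s + 122*w + 18*s**2 + 137*s + 15) + (s + 12)*(-117*w**2 - 99*w*s + 122*w + 18*s**2 + 137*s + 15); both groups contain (-117*w**2 - 99*w*s + 122*w + 18*s**2 + 137*s + 15), so (2*w + s + 12) is a factor with cofactor -117*w**2 - 99*w*s + 122*w + 18*s**2 + 137*s + 15.
The cofactor groups again: -117*w**2 - 99*w*s + 122*w + 18*s**2 + 137*s + 15 = -9*w*(13*w - 2*s - 15) + (-9*s - 1)*(13*w - 2*s - 15); both groups contain (13*w - 2*s - 15), giving -(9*w + 9*s + 1)*(13*w - 2*s - 15).

-(13*w - 2*s - 15)*(9*w + 9*s + 1)*(2*w + s + 12)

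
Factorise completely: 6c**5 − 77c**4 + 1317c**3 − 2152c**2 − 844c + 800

Testing divisors of the constant over divisors of the leading coefficient, c = 2 is a root, so (c − 2) divides it; the quotient is 6c**4 − 65c**3 + 1187c**2 + 222c − 400.
Continuing, c = −2/3 is a root, so (3c + 2) divides it; the quotient is 2c**3 − 23c**2 + 411c − 200.
Next, c = 1/2 is a root, so (2c − 1) divides it; the quotient is c**2 − 11c + 200.
The quadratic c**2 − 11c + 200 has discriminant −679 < 0 and is irreducible over ℤ.

(2c − 1)(3c + 2)(c − 2)(c**2 − 11c + 200)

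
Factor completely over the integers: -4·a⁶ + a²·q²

Every term has a factor of a²; factoring it out leaves -4·a⁴ + q².
Recognize a difference of squares with the parts q and 2·a².

-a²·(2·a² + q)·(2·a² - q)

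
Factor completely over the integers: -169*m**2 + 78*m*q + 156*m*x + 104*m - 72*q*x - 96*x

-(13*m - 12*x)*(13*m - 6*q - 8)

Group: -13*m*(13*m - 12*x) + (6*q + 8)*(13*m - 12*x); both groups contain (13*m - 12*x).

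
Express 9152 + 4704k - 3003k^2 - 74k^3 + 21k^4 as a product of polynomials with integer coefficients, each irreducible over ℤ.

(3k - 8)(7k + 8)(k + 11)(k - 13)

By the rational root theorem, k = -8/7 is a root, so (7k + 8) divides it; the quotient is 3k^3 - 14k^2 - 413k + 1144.
Then k = -11 is a root, so (k + 11) is a factor; dividing leaves 3k^2 - 47k + 104.
The remaining quadratic factors as (k - 13)(3k - 8).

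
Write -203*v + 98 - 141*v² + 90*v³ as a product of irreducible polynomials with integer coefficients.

Testing divisors of the constant over divisors of the leading coefficient, v = -7/6 is a root, giving the factor (6*v + 7) and quotient 15*v² - 41*v + 14.
The remaining quadratic factors as (5*v - 2)(3*v - 7).

(3*v - 7)*(5*v - 2)*(6*v + 7)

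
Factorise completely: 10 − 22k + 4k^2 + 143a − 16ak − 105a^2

−(15a − 2k + 1)(7a + 2k − 10)

Group: −15a(7a + 2k − 10) + (2k − 1)(7a + 2k − 10); both groups contain (7a + 2k − 10).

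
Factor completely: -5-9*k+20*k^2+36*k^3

Group as (36*k^3-9*k) + (20*k^2-5) = 9*k*(4*k^2-1) + 5*(4*k^2-1).
Both groups share the factor (4*k^2-1).

(2*k+1)*(2*k-1)*(9*k+5)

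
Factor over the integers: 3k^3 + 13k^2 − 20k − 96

Trying the rational-root candidates, k = −4 is a root, giving the factor (k + 4) and quotient 3k^2 + k − 24.
The remaining quadratic factors as (k + 3)(3k − 8).

(3k − 8)(k + 3)(k + 4)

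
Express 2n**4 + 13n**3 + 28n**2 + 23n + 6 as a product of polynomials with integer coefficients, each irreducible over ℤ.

Trying the rational-root candidates, n = −2 is a root, so (n + 2) divides it; the quotient is 2n**3 + 9n**2 + 10n + 3.
Then n = −1/2 is a root, so (2n + 1) divides it; the quotient is n**2 + 4n + 3.
The remaining quadratic factors as (n + 3)(n + 1).

(2n + 1)(n + 1)(n + 2)(n + 3)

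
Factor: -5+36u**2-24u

(6u+1)(6u-5)

Need a pair with product 36·(-5) = -180 and sum -24: that's -30 and 6.
Split the middle term: 36u**2-30u + 6u-5 = 6u(6u-5) + (6u-5).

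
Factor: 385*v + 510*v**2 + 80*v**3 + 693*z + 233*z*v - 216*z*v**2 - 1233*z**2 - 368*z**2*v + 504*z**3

(7*z - 2*v - 11)*(8*z - 8*v - 7)*(9*z + 5*v)

Group: 9*z*(56*z**2 - 72*z*v - 137*z + 16*v**2 + 102*v + 77) + 5*v*(56*z**2 - 72*z*v - 137*z + 16*v**2 + 102*v + 77); both groups contain (56*z**2 - 72*z*v - 137*z + 16*v**2 + 102*v + 77), so (9*z + 5*v) is a factor with cofactor 56*z**2 - 72*z*v - 137*z + 16*v**2 + 102*v + 77.
The cofactor groups again: 56*z**2 - 72*z*v - 137*z + 16*v**2 + 102*v + 77 = 8*z*(7*z - 2*v - 11) + (-8*v - 7)*(7*z - 2*v - 11); both groups contain (7*z - 2*v - 11), giving (8*z - 8*v - 7)*(7*z - 2*v - 11).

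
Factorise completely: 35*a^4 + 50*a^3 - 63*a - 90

(7*a + 10)*(5*a^3 - 9)

Group as (35*a^4 - 63*a) + (50*a^3 - 90) = 7*a*(5*a^3 - 9) + 10*(5*a^3 - 9).
Both groups share the factor (5*a^3 - 9).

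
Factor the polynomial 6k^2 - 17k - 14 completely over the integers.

(2k - 7)(3k + 2)

Need a pair with product 6·(-14) = -84 and sum -17: that's 4 and -21.
Split the middle term: 6k^2 + 4k - 21k - 14 = 2k(3k + 2) - 7(3k + 2).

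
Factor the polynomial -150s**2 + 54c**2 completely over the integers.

Every term has a factor of 6. Then 9c**2 - 25s**2 = (3c)² − (5s)².

6(3c + 5s)(3c - 5s)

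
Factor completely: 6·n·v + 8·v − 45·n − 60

(2·v − 15)·(3·n + 4)

Group as (6·n·v − 45·n) + (8·v − 60) = 3·n·(2·v − 15) + 4·(2·v − 15).
Both groups share the factor (2·v − 15).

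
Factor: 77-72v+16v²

Need a pair with product 16·77 = 1232 and sum -72: that's -28 and -44.
Split the middle term: 16v²-28v - 44v+77 = 4v(4v-7) - 11(4v-7).

(4v-11)(4v-7)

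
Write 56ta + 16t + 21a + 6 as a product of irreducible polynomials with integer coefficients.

(7a + 2)(8t + 3)

Group as (56ta + 16t) + (21a + 6) = 8t(7a + 2) + 3(7a + 2).
Both groups share the factor (7a + 2).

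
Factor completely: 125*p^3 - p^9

-p^3*(p^2 - 5)*(p^4 + 5*p^2 + 25)

Every term has a factor of p^3; factoring it out leaves -p^6 + 125.
Recognize a difference of cubes with the parts 5 and p^2.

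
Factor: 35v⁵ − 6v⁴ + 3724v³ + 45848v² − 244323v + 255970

Testing divisors of the constant over divisors of the leading coefficient, v = −10 is a root, so (v + 10) divides it; the quotient is 35v⁴ − 356v³ + 7284v² − 26992v + 25597.
Next, v = 11/7 is a root, so (7v − 11) divides it; the quotient is 5v³ − 43v² + 973v − 2327.
Continuing, v = 13/5 is a root, so (5v − 13) is a factor; dividing leaves v² − 6v + 179.
The quadratic v² − 6v + 179 has discriminant −680 < 0 and is irreducible over ℤ.

(5v − 13)(7v − 11)(v + 10)(v² − 6v + 179)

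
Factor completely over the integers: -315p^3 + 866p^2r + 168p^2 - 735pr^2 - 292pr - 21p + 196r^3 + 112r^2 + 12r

-(5p - 7r - 1)(7p - 4r)(9p - 7r - 3)

Group: 5p(-63p^2 + 85pr + 21p - 28r^2 - 12r) + (-7r - 1)(-63p^2 + 85pr + 21p - 28r^2 - 12r); both groups contain (-63p^2 + 85pr + 21p - 28r^2 - 12r), so (5p - 7r - 1) is a factor with cofactor -63p^2 + 85pr + 21p - 28r^2 - 12r.
The cofactor groups again: -63p^2 + 85pr + 21p - 28r^2 - 12r = -9p(7p - 4r) + (7r + 3)(7p - 4r); both groups contain (7p - 4r), giving -(9p - 7r - 3)(7p - 4r).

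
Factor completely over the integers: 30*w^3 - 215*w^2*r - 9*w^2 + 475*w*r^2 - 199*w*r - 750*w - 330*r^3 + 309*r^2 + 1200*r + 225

Group: w*(30*w^2 - 155*w*r - 159*w + 165*r^2 + 258*r + 45) + (-2*r + 5)*(30*w^2 - 155*w*r - 159*w + 165*r^2 + 258*r + 45); both groups contain (30*w^2 - 155*w*r - 159*w + 165*r^2 + 258*r + 45), so (w - 2*r + 5) is a factor with cofactor 30*w^2 - 155*w*r - 159*w + 165*r^2 + 258*r + 45.
The cofactor groups again: 30*w^2 - 155*w*r - 159*w + 165*r^2 + 258*r + 45 = 10*w*(3*w - 11*r - 15) + (-15*r - 3)*(3*w - 11*r - 15); both groups contain (3*w - 11*r - 15), giving (10*w - 15*r - 3)*(3*w - 11*r - 15).

(3*w - 11*r - 15)*(10*w - 15*r - 3)*(w - 2*r + 5)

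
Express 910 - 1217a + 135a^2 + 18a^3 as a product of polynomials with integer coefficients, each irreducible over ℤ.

(3a - 14)(6a - 5)(a + 13)

Among the possible rational roots, a = 14/3 is a root, giving the factor (3a - 14) and quotient 6a^2 + 73a - 65.
The remaining quadratic factors as (6a - 5)(a + 13).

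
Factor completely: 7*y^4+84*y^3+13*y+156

(y+12)*(7*y^3+13)

Group as (7*y^4+13*y) + (84*y^3+156) = y*(7*y^3+13) + 12*(7*y^3+13).
Both groups share the factor (7*y^3+13).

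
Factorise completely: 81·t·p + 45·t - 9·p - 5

Group as (81·t·p + 45·t) + (-9·p - 5) = 9·t·(9·p + 5) - (9·p + 5).
Both groups share the factor (9·p + 5).

(9·p + 5)·(9·t - 1)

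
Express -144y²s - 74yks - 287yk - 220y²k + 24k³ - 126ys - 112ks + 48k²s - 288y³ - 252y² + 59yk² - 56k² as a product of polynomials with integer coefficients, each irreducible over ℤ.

-(8y - 3k + 7)(9y + 8k)(4y + k + 2s)

Group: 4y(-72y² - 37yk - 63y + 24k² - 56k) + (k + 2s)(-72y² - 37yk - 63y + 24k² - 56k); both groups contain (-72y² - 37yk - 63y + 24k² - 56k), so (4y + k + 2s) is a factor with cofactor -72y² - 37yk - 63y + 24k² - 56k.
The cofactor groups again: -72y² - 37yk - 63y + 24k² - 56k = -8y(9y + 8k) + (3k - 7)(9y + 8k); both groups contain (9y + 8k), giving -(8y - 3k + 7)(9y + 8k).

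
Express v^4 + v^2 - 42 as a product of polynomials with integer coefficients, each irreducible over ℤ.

(v^2 + 7)*(v^2 - 6)

Substitute u = v^2 to get a quadratic in u, then factor.
v^2 + 7 is irreducible over ℤ (always positive, so no real roots).
v^2 - 6 is irreducible over ℤ (6 is not a perfect square).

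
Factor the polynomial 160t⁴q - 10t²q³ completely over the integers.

10qt²(4t - q)(4t + q)

Every term has a factor of 10t²q. Then 16t² - q² = (4t)² − (q)².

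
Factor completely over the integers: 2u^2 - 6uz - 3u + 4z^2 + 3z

(2u - 4z - 3)(u - z)

Group: u(2u - 4z - 3) - z(2u - 4z - 3); both groups contain (2u - 4z - 3).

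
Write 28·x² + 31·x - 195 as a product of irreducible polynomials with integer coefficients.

(4·x + 13)·(7·x - 15)

Need a pair with product 28·(-195) = -5460 and sum 31: that's 91 and -60.
Split the middle term: 28·x² + 91·x - 60·x - 195 = 7·x·(4·x + 13) - 15·(4·x + 13).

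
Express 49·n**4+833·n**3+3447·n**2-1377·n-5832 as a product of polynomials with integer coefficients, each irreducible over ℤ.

By the rational root theorem, n = -9 is a root, so (n+9) is a factor; dividing leaves 49·n**3+392·n**2-81·n-648.
Continuing, n = 9/7 is a root, giving the factor (7·n-9) and quotient 7·n**2+65·n+72.
The remaining quadratic factors as (n+8)(7·n+9).

(7·n+9)·(7·n-9)·(n+8)·(n+9)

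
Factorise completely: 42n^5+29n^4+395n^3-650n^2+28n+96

By the rational root theorem, n = 1/2 is a root, giving the factor (2n-1) and quotient 21n^4+25n^3+210n^2-220n-96.
Continuing, n = 8/7 is a root, so (7n-8) is a factor; dividing leaves 3n^3+7n^2+38n+12.
Then n = -1/3 is a root, giving the factor (3n+1) and quotient n^2+2n+12.
The quadratic n^2+2n+12 has discriminant -44 < 0 and is irreducible over ℤ.

(2n-1)(3n+1)(7n-8)(n^2+2n+12)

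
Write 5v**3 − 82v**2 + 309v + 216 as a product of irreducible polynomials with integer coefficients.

(5v + 3)(v − 8)(v − 9)

By the rational root theorem, v = 8 is a root, so (v − 8) divides it; the quotient is 5v**2 − 42v − 27.
The remaining quadratic factors as (5v + 3)(v − 9).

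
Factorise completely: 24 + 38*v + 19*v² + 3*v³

(3*v + 4)*(v + 2)*(v + 3)

Trying the rational-root candidates, v = −3 is a root, so (v + 3) divides it; the quotient is 3*v² + 10*v + 8.
The remaining quadratic factors as (3*v + 4)(v + 2).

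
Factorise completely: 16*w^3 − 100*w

Every term has a factor of 4*w. Then 4*w^2 − 25 = (2*w)² − (5)².

4*w*(2*w + 5)*(2*w − 5)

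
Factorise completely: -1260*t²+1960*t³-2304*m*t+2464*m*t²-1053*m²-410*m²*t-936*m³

Group: 9*m*(-104*m²+70*m*t-117*m+196*t²-126*t) + 10*t*(-104*m²+70*m*t-117*m+196*t²-126*t); both groups contain (-104*m²+70*m*t-117*m+196*t²-126*t), so (9*m+10*t) is a factor with cofactor -104*m²+70*m*t-117*m+196*t²-126*t.
The cofactor groups again: -104*m²+70*m*t-117*m+196*t²-126*t = -13*m*(8*m-14*t+9) - 14*t*(8*m-14*t+9); both groups contain (8*m-14*t+9), giving -(13*m+14*t)*(8*m-14*t+9).

-(13*m+14*t)*(8*m-14*t+9)*(9*m+10*t)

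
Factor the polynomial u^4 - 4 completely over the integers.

Substitute w = u^2 to get a quadratic in w, then factor.
u^2 + 2 is irreducible over ℤ (always positive, so no real roots).
u^2 - 2 is irreducible over ℤ (2 is not a perfect square).

(u^2 + 2)(u^2 - 2)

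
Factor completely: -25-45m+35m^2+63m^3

Group as (63m^3-45m) + (35m^2-25) = 9m(7m^2-5) + 5(7m^2-5).
Both groups share the factor (7m^2-5).

(9m+5)(7m^2-5)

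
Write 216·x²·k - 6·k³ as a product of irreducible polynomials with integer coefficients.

Factor out 6·k, leaving 36·x² - k², which is a difference of two squares.

6·k·(6·x - k)·(6·x + k)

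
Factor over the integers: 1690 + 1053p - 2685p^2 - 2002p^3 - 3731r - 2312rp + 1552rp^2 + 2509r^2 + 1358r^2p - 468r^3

Group: 13r(-36r^2 + 74rp + 157r + 182p^2 + 29p - 130) + (-11p - 13)(-36r^2 + 74rp + 157r + 182p^2 + 29p - 130); both groups contain (-36r^2 + 74rp + 157r + 182p^2 + 29p - 130), so (13r - 11p - 13) is a factor with cofactor -36r^2 + 74rp + 157r + 182p^2 + 29p - 130.
The cofactor groups again: -36r^2 + 74rp + 157r + 182p^2 + 29p - 130 = -9r(4r - 14p - 13) + (-13p + 10)(4r - 14p - 13); both groups contain (4r - 14p - 13), giving -(9r + 13p - 10)(4r - 14p - 13).

-(13r - 11p - 13)(4r - 14p - 13)(9r + 13p - 10)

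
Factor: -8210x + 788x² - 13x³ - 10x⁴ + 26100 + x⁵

(x + 10)(x - 5)(x - 9)(x² - 6x + 58)

By the rational root theorem, x = 9 is a root, so (x - 9) is a factor; dividing leaves x⁴ - x³ - 22x² + 590x - 2900.
Then x = 5 is a root, so (x - 5) is a factor; dividing leaves x³ + 4x² - 2x + 580.
Next, x = -10 is a root, so (x + 10) is a factor; dividing leaves x² - 6x + 58.
The quadratic x² - 6x + 58 has discriminant -196 < 0 and is irreducible over ℤ.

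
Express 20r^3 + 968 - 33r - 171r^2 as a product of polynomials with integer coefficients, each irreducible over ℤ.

(4r - 11)(5r + 11)(r - 8)

Among the possible rational roots, r = 8 is a root, so (r - 8) is a factor; dividing leaves 20r^2 - 11r - 121.
The remaining quadratic factors as (4r - 11)(5r + 11).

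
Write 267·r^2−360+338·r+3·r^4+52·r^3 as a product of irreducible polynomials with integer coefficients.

(3·r−2)·(r+4)·(r+5)·(r+9)

Among the possible rational roots, r = −4 is a root, so (r+4) divides it; the quotient is 3·r^3+40·r^2+107·r−90.
Continuing, r = −9 is a root, so (r+9) is a factor; dividing leaves 3·r^2+13·r−10.
The remaining quadratic factors as (r+5)(3·r−2).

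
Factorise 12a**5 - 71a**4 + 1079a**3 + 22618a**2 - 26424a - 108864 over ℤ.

(3a - 8)(4a + 7)(a + 9)(a**2 - 14a + 216)

By the rational root theorem, a = -9 is a root, so (a + 9) is a factor; dividing leaves 12a**4 - 179a**3 + 2690a**2 - 1592a - 12096.
Then a = 8/3 is a root, giving the factor (3a - 8) and quotient 4a**3 - 49a**2 + 766a + 1512.
Then a = -7/4 is a root, giving the factor (4a + 7) and quotient a**2 - 14a + 216.
The quadratic a**2 - 14a + 216 has discriminant -668 < 0 and is irreducible over ℤ.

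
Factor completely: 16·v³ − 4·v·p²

Every term has a factor of 4·v. Then 4·v² − p² = (2·v)² − (p)².

4·v·(2·v − p)·(2·v + p)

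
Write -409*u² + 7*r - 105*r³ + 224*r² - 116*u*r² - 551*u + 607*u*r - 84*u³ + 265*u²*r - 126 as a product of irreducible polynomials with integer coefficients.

Group: 4*u*(-21*u² + 40*u*r - 55*u + 21*r² - 7*r - 14) + (-5*r + 9)*(-21*u² + 40*u*r - 55*u + 21*r² - 7*r - 14); both groups contain (-21*u² + 40*u*r - 55*u + 21*r² - 7*r - 14), so (4*u - 5*r + 9) is a factor with cofactor -21*u² + 40*u*r - 55*u + 21*r² - 7*r - 14.
The cofactor groups again: -21*u² + 40*u*r - 55*u + 21*r² - 7*r - 14 = -3*u*(7*u + 3*r + 2) + (7*r - 7)*(7*u + 3*r + 2); both groups contain (7*u + 3*r + 2), giving -(3*u - 7*r + 7)*(7*u + 3*r + 2).

-(4*u - 5*r + 9)*(3*u - 7*r + 7)*(7*u + 3*r + 2)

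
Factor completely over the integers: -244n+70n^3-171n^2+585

By the rational root theorem, n = 5/2 is a root, giving the factor (2n-5) and quotient 35n^2+2n-117.
The remaining quadratic factors as (5n-9)(7n+13).

(2n-5)(5n-9)(7n+13)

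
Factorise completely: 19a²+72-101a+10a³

Testing divisors of the constant over divisors of the leading coefficient, a = 8/5 is a root, so (5a-8) divides it; the quotient is 2a²+7a-9.
The remaining quadratic factors as (a-1)(2a+9).

(2a+9)(5a-8)(a-1)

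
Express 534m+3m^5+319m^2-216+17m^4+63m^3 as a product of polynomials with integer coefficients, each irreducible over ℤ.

Testing divisors of the constant over divisors of the leading coefficient, m = 1/3 is a root, so (3m-1) divides it; the quotient is m^4+6m^3+23m^2+114m+216.
Continuing, m = -3 is a root, so (m+3) is a factor; dividing leaves m^3+3m^2+14m+72.
Continuing, m = -4 is a root, giving the factor (m+4) and quotient m^2-m+18.
The quadratic m^2-m+18 has discriminant -71 < 0 and is irreducible over ℤ.

(3m-1)(m+3)(m+4)(m^2-m+18)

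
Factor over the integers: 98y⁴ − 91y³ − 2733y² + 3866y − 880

Testing divisors of the constant over divisors of the leading coefficient, y = 5 is a root, so (y − 5) is a factor; dividing leaves 98y³ + 399y² − 738y + 176.
Continuing, y = 2/7 is a root, so (7y − 2) is a factor; dividing leaves 14y² + 61y − 88.
The remaining quadratic factors as (2y + 11)(7y − 8).

(2y + 11)(7y − 2)(7y − 8)(y − 5)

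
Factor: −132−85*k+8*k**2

(8*k+11)*(k−12)

Need a pair with product 8·(−132) = −1056 and sum −85: that's −96 and 11.
Split the middle term: 8*k**2−96*k + 11*k−132 = 8*k*(k−12) + 11*(k−12).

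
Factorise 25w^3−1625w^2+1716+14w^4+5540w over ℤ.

(2w−11)(7w+2)(w+13)(w−6)

Trying the rational-root candidates, w = 11/2 is a root, so (2w−11) is a factor; dividing leaves 7w^3+51w^2−532w−156.
Continuing, w = −13 is a root, so (w+13) is a factor; dividing leaves 7w^2−40w−12.
The remaining quadratic factors as (w−6)(7w+2).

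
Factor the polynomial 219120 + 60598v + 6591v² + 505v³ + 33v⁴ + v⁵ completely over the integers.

Testing divisors of the constant over divisors of the leading coefficient, v = −8 is a root, so (v + 8) is a factor; dividing leaves v⁴ + 25v³ + 305v² + 4151v + 27390.
Then v = −11 is a root, giving the factor (v + 11) and quotient v³ + 14v² + 151v + 2490.
Next, v = −15 is a root, so (v + 15) is a factor; dividing leaves v² − v + 166.
The quadratic v² − v + 166 has discriminant −663 < 0 and is irreducible over ℤ.

(v + 11)(v + 15)(v + 8)(v² − v + 166)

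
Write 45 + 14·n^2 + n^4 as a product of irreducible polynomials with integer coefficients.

Substitute u = n^2 to get a quadratic in u, then factor.
n^2 + 9 is irreducible over ℤ (sum of squares).
n^2 + 5 is irreducible over ℤ (always positive, so no real roots).

(n^2 + 5)·(n^2 + 9)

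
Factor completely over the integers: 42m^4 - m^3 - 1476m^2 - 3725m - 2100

Among the possible rational roots, m = 7 is a root, so (m - 7) divides it; the quotient is 42m^3 + 293m^2 + 575m + 300.
Continuing, m = -4 is a root, so (m + 4) divides it; the quotient is 42m^2 + 125m + 75.
The remaining quadratic factors as (7m + 15)(6m + 5).

(6m + 5)(7m + 15)(m + 4)(m - 7)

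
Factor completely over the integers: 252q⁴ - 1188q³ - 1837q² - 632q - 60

Among the possible rational roots, q = -2/7 is a root, giving the factor (7q + 2) and quotient 36q³ - 180q² - 211q - 30.
Next, q = -1/6 is a root, so (6q + 1) divides it; the quotient is 6q² - 31q - 30.
The remaining quadratic factors as (q - 6)(6q + 5).

(6q + 1)(6q + 5)(7q + 2)(q - 6)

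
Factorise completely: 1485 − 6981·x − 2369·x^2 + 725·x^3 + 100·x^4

Among the possible rational roots, x = 1/5 is a root, so (5·x − 1) divides it; the quotient is 20·x^3 + 149·x^2 − 444·x − 1485.
Next, x = −11/5 is a root, so (5·x + 11) is a factor; dividing leaves 4·x^2 + 21·x − 135.
The remaining quadratic factors as (4·x − 15)(x + 9).

(4·x − 15)·(5·x + 11)·(5·x − 1)·(x + 9)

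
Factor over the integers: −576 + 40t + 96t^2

Pull out the common factor 8, then factor the remaining trinomial.

8(3t + 8)(4t − 9)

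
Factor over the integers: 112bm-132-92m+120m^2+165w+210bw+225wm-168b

(14b+15m+11)(15w+8m-12)

Group: 14b(15w+8m-12) + (15m+11)(15w+8m-12); both groups contain (15w+8m-12).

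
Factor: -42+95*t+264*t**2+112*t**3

Testing divisors of the constant over divisors of the leading coefficient, t = -6/7 is a root, so (7*t+6) is a factor; dividing leaves 16*t**2+24*t-7.
The remaining quadratic factors as (4*t-1)(4*t+7).

(4*t+7)*(4*t-1)*(7*t+6)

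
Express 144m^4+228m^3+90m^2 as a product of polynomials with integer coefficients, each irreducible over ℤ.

6m^2(4m+3)(6m+5)

Pull out the common factor 6m^2, then factor the remaining trinomial.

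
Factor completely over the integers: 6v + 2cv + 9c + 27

Group as (2cv + 9c) + (6v + 27) = c(2v + 9) + 3(2v + 9).
Both groups share the factor (2v + 9).

(2v + 9)(c + 3)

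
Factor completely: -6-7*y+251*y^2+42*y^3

(6*y-1)*(7*y+1)*(y+6)

Among the possible rational roots, y = -1/7 is a root, so (7*y+1) is a factor; dividing leaves 6*y^2+35*y-6.
The remaining quadratic factors as (y+6)(6*y-1).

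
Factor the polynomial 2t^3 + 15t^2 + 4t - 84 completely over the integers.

Trying the rational-root candidates, t = -6 is a root, so (t + 6) divides it; the quotient is 2t^2 + 3t - 14.
The remaining quadratic factors as (2t + 7)(t - 2).

(2t + 7)(t + 6)(t - 2)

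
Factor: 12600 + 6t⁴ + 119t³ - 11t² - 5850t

Trying the rational-root candidates, t = -15 is a root, giving the factor (t + 15) and quotient 6t³ + 29t² - 446t + 840.
Next, t = 5/2 is a root, so (2t - 5) divides it; the quotient is 3t² + 22t - 168.
The remaining quadratic factors as (t + 12)(3t - 14).

(2t - 5)(3t - 14)(t + 12)(t + 15)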